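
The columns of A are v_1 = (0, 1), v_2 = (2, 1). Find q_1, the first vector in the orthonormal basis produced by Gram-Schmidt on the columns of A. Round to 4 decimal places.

q_1 = (0.0000, 1.0000)

v_1 = (0, 1); ‖v_1‖ = 1.0000, so q_1 = (0.0000, 1.0000).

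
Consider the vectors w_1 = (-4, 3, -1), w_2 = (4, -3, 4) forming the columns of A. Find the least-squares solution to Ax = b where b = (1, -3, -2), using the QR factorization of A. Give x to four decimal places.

x = (-1.3600, -0.8400)

e_1 = w_1/‖w_1‖ = (-4, 3, -1)/5.0990 = (-0.7845, 0.5883, -0.1961).
r_{12} = e_1·w_2 = -5.6874.
u_2 = w_2 + 5.6874·e_1 = (-0.4615, 0.3462, 2.8846).
‖u_2‖ = 2.9417, so e_2 = (-0.1569, 0.1177, 0.9806).
Qᵀb = (-2.1573, -2.4711).
Back-substitute: x_2 = -2.4711/2.9417 = -0.8400.
x_1 = (-2.1573 + 5.6874·(-0.8400))/5.0990 = -1.3600.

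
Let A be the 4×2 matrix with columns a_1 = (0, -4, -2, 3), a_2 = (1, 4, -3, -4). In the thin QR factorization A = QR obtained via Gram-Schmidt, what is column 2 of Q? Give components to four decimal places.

e_2 = (0.1988, 0.1919, -0.8979, -0.3427)

a_1 = (0, -4, -2, 3); ‖a_1‖ = 5.3852, so e_1 = (0.0000, -0.7428, -0.3714, 0.5571).
e_1·a_2 = 0.0000·1 + (-0.7428)·4 + (-0.3714)·(-3) + 0.5571·(-4) = -4.0853.
u_2 = a_2 + 4.0853·e_1 = (1.0000, 0.9655, -4.5172, -1.7241).
‖u_2‖ = 5.0309, so e_2 = (0.1988, 0.1919, -0.8979, -0.3427).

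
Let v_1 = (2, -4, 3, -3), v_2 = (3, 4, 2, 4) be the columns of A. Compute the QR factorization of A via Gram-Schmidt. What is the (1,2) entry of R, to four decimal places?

v_1 = (2, -4, 3, -3); ‖v_1‖ = 6.1644, so q_1 = (0.3244, -0.6489, 0.4867, -0.4867).
r_{12} = q_1·v_2 = -2.5955.

r_{12} = -2.5955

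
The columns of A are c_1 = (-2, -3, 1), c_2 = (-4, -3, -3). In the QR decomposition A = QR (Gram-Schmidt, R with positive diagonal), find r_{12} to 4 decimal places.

r_{12} = 3.7417

c_1 = (-2, -3, 1); ‖c_1‖ = 3.7417, so e_1 = (-0.5345, -0.8018, 0.2673).
r_{12} = e_1·c_2 = 3.7417.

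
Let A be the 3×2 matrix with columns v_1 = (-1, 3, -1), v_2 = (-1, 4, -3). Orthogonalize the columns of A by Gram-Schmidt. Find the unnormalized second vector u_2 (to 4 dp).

u_2 = (0.4545, -0.3636, -1.5455)

q_1 = v_1/‖v_1‖ = (-1, 3, -1)/3.3166 = (-0.3015, 0.9045, -0.3015).
r_{12} = q_1·v_2 = 4.8242.
u_2 = v_2 − 4.8242·q_1 = (0.4545, -0.3636, -1.5455).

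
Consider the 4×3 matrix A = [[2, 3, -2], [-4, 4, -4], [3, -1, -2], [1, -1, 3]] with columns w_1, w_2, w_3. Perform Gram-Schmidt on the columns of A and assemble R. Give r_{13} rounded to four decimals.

r_{13} = 1.6432

w_1 = (2, -4, 3, 1); ‖w_1‖ = 5.4772, so e_1 = (0.3651, -0.7303, 0.5477, 0.1826).
r_{13} = e_1·w_3 = 1.6432.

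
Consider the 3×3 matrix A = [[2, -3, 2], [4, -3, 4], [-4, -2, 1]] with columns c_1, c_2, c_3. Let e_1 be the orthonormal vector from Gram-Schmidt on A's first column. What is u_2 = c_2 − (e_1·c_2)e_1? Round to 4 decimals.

c_1 = (2, 4, -4); ‖c_1‖ = 6.0000, so e_1 = (0.3333, 0.6667, -0.6667).
e_1·c_2 = 0.3333·(-3) + 0.6667·(-3) + (-0.6667)·(-2) = -1.6667.
u_2 = c_2 + 1.6667·e_1 = (-2.4444, -1.8889, -3.1111).

u_2 = (-2.4444, -1.8889, -3.1111)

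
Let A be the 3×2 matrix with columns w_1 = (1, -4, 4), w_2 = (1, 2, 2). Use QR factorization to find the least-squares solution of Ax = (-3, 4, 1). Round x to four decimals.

x = (-0.4797, 0.8311)

w_1 = (1, -4, 4); ‖w_1‖ = 5.7446, so q_1 = (0.1741, -0.6963, 0.6963).
q_1·w_2 = 0.1741·1 + (-0.6963)·2 + 0.6963·2 = 0.1741.
u_2 = w_2 − 0.1741·q_1 = (0.9697, 2.1212, 1.8788).
‖u_2‖ = 2.9949, so q_2 = (0.3238, 0.7083, 0.6273).
Qᵀb = (-2.6112, 2.4890).
Back-substitute: x_2 = 2.4890/2.9949 = 0.8311.
x_1 = (-2.6112 − 0.1741·0.8311)/5.7446 = -0.4797.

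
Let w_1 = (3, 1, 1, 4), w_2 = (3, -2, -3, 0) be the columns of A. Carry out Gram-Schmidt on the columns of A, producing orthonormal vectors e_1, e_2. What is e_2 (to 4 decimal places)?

e_2 = (0.5523, -0.4643, -0.6804, -0.1281)

w_1 = (3, 1, 1, 4); ‖w_1‖ = 5.1962, so e_1 = (0.5774, 0.1925, 0.1925, 0.7698).
e_1·w_2 = 0.5774·3 + 0.1925·(-2) + 0.1925·(-3) + 0.7698·0 = 0.7698.
u_2 = w_2 − 0.7698·e_1 = (2.5556, -2.1481, -3.1481, -0.5926).
‖u_2‖ = 4.6268, so e_2 = (0.5523, -0.4643, -0.6804, -0.1281).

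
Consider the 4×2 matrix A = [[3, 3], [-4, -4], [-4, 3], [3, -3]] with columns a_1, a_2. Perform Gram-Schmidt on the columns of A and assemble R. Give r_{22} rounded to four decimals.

q_1 = a_1/‖a_1‖ = (3, -4, -4, 3)/7.0711 = (0.4243, -0.5657, -0.5657, 0.4243).
r_{12} = q_1·a_2 = 0.5657.
u_2 = a_2 − 0.5657·q_1 = (2.7600, -3.6800, 3.3200, -3.2400).
r_{22} = ‖u_2‖ = 6.5330.

r_{22} = 6.5330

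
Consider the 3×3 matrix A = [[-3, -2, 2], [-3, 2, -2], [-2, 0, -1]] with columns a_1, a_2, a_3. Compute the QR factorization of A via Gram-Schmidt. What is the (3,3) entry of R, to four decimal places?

r_{33} = 0.9045

a_1 = (-3, -3, -2); ‖a_1‖ = 4.6904, so q_1 = (-0.6396, -0.6396, -0.4264).
q_1·a_2 = (-0.6396)·(-2) + (-0.6396)·2 + (-0.4264)·0 = 0.0000.
u_2 = a_2 + 0.0000·q_1 = (-2.0000, 2.0000, 0.0000).
‖u_2‖ = 2.8284, so q_2 = (-0.7071, 0.7071, 0.0000).
q_1·a_3 = (-0.6396)·2 + (-0.6396)·(-2) + (-0.4264)·(-1) = 0.4264; q_2·a_3 = (-0.7071)·2 + 0.7071·(-2) + 0.0000·(-1) = -2.8284.
u_3 = a_3 − 0.4264·q_1 + 2.8284·q_2 = (0.2727, 0.2727, -0.8182).
r_{33} = ‖u_3‖ = 0.9045.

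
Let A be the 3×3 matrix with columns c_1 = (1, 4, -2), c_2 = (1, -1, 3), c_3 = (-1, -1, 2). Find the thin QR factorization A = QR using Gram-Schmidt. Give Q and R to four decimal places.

e_1 = c_1/‖c_1‖ = (1, 4, -2)/4.5826 = (0.2182, 0.8729, -0.4364).
r_{12} = e_1·c_2 = -1.9640.
u_2 = c_2 + 1.9640·e_1 = (1.4286, 0.7143, 2.1429).
‖u_2‖ = 2.6726, so e_2 = (0.5345, 0.2673, 0.8018).
r_{13} = e_1·c_3 = -1.9640; r_{23} = e_2·c_3 = 0.8018.
u_3 = c_3 + 1.9640·e_1 − 0.8018·e_2 = (-1.0000, 0.5000, 0.5000).
‖u_3‖ = 1.2247, so e_3 = (-0.8165, 0.4082, 0.4082).

Q = [[0.2182, 0.5345, -0.8165], [0.8729, 0.2673, 0.4082], [-0.4364, 0.8018, 0.4082]], R = [[4.5826, -1.9640, -1.9640], [0.0000, 2.6726, 0.8018], [0.0000, 0.0000, 1.2247]]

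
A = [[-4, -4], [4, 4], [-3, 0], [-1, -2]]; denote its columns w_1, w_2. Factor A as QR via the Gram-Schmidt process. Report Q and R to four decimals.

Q = [[-0.6172, -0.2617], [0.6172, 0.2617], [-0.4629, 0.8342], [-0.1543, -0.4089]], R = [[6.4807, 5.2463], [0.0000, 2.9114]]

e_1 = w_1/‖w_1‖ = (-4, 4, -3, -1)/6.4807 = (-0.6172, 0.6172, -0.4629, -0.1543).
r_{12} = e_1·w_2 = 5.2463.
u_2 = w_2 − 5.2463·e_1 = (-0.7619, 0.7619, 2.4286, -1.1905).
‖u_2‖ = 2.9114, so e_2 = (-0.2617, 0.2617, 0.8342, -0.4089).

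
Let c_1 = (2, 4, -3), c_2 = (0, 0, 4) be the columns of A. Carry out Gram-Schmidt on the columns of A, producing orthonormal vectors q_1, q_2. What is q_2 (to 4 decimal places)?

q_1 = c_1/‖c_1‖ = (2, 4, -3)/5.3852 = (0.3714, 0.7428, -0.5571).
r_{12} = q_1·c_2 = -2.2283.
u_2 = c_2 + 2.2283·q_1 = (0.8276, 1.6552, 2.7586).
‖u_2‖ = 3.3218, so q_2 = (0.2491, 0.4983, 0.8305).

q_2 = (0.2491, 0.4983, 0.8305)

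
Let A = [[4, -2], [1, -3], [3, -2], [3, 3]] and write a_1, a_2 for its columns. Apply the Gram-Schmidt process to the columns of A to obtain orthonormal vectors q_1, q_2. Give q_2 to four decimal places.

a_1 = (4, 1, 3, 3); ‖a_1‖ = 5.9161, so q_1 = (0.6761, 0.1690, 0.5071, 0.5071).
q_1·a_2 = 0.6761·(-2) + 0.1690·(-3) + 0.5071·(-2) + 0.5071·3 = -1.3522.
u_2 = a_2 + 1.3522·q_1 = (-1.0857, -2.7714, -1.3143, 3.6857).
‖u_2‖ = 4.9164, so q_2 = (-0.2208, -0.5637, -0.2673, 0.7497).

q_2 = (-0.2208, -0.5637, -0.2673, 0.7497)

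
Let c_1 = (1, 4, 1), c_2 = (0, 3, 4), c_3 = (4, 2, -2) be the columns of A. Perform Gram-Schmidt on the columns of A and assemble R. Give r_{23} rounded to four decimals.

r_{23} = -3.3168

q_1 = c_1/‖c_1‖ = (1, 4, 1)/4.2426 = (0.2357, 0.9428, 0.2357).
r_{12} = q_1·c_2 = 3.7712.
u_2 = c_2 − 3.7712·q_1 = (-0.8889, -0.5556, 3.1111).
‖u_2‖ = 3.2830, so q_2 = (-0.2708, -0.1692, 0.9477).
r_{23} = q_2·c_3 = -3.3168.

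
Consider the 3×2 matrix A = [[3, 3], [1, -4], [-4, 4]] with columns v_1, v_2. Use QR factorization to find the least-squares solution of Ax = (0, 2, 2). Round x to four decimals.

v_1 = (3, 1, -4); ‖v_1‖ = 5.0990, so e_1 = (0.5883, 0.1961, -0.7845).
e_1·v_2 = 0.5883·3 + 0.1961·(-4) + (-0.7845)·4 = -2.1573.
u_2 = v_2 + 2.1573·e_1 = (4.2692, -3.5769, 2.3077).
‖u_2‖ = 6.0288, so e_2 = (0.7081, -0.5933, 0.3828).
Qᵀb = (-1.1767, -0.4211).
Back-substitute: x_2 = -0.4211/6.0288 = -0.0698.
x_1 = (-1.1767 + 2.1573·(-0.0698))/5.0990 = -0.2603.

x = (-0.2603, -0.0698)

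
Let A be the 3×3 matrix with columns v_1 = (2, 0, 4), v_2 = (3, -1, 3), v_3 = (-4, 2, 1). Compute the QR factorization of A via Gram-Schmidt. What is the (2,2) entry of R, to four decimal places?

r_{22} = 1.6733

v_1 = (2, 0, 4); ‖v_1‖ = 4.4721, so e_1 = (0.4472, 0.0000, 0.8944).
e_1·v_2 = 0.4472·3 + 0.0000·(-1) + 0.8944·3 = 4.0249.
u_2 = v_2 − 4.0249·e_1 = (1.2000, -1.0000, -0.6000).
r_{22} = ‖u_2‖ = 1.6733.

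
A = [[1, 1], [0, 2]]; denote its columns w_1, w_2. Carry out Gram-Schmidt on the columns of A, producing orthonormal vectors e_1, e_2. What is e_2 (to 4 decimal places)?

e_2 = (0.0000, 1.0000)

e_1 = w_1/‖w_1‖ = (1, 0)/1.0000 = (1.0000, 0.0000).
r_{12} = e_1·w_2 = 1.0000.
u_2 = w_2 − 1.0000·e_1 = (0.0000, 2.0000).
‖u_2‖ = 2.0000, so e_2 = (0.0000, 1.0000).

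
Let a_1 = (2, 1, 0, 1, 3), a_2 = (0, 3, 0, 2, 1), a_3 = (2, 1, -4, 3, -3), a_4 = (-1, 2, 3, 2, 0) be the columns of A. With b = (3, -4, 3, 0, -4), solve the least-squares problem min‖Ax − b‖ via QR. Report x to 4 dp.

x = (1.1290, -3.7926, 1.0029, 2.2048)

a_1 = (2, 1, 0, 1, 3); ‖a_1‖ = 3.8730, so q_1 = (0.5164, 0.2582, 0.0000, 0.2582, 0.7746).
q_1·a_2 = 0.5164·0 + 0.2582·3 + 0.0000·0 + 0.2582·2 + 0.7746·1 = 2.0656.
u_2 = a_2 − 2.0656·q_1 = (-1.0667, 2.4667, 0.0000, 1.4667, -0.6000).
‖u_2‖ = 3.1198, so q_2 = (-0.3419, 0.7906, 0.0000, 0.4701, -0.1923).
q_1·a_3 = 0.5164·2 + 0.2582·1 + 0.0000·(-4) + 0.2582·3 + 0.7746·(-3) = -0.2582; q_2·a_3 = (-0.3419)·2 + 0.7906·1 + 0.0000·(-4) + 0.4701·3 + (-0.1923)·(-3) = 2.0941.
u_3 = a_3 + 0.2582·q_1 − 2.0941·q_2 = (2.8493, -0.5890, -4.0000, 2.0822, -2.3973).
‖u_3‖ = 5.8778, so q_3 = (0.4848, -0.1002, -0.6805, 0.3542, -0.4079).
q_1·a_4 = 0.5164·(-1) + 0.2582·2 + 0.0000·3 + 0.2582·2 + 0.7746·0 = 0.5164; q_2·a_4 = (-0.3419)·(-1) + 0.7906·2 + 0.0000·3 + 0.4701·2 + (-0.1923)·0 = 2.8634; q_3·a_4 = 0.4848·(-1) + (-0.1002)·2 + (-0.6805)·3 + 0.3542·2 + (-0.4079)·0 = -2.0183.
u_4 = a_4 − 0.5164·q_1 − 2.8634·q_2 + 2.0183·q_3 = (0.6907, -0.5995, 1.6265, 1.2355, -0.6725).
‖u_4‖ = 2.3368, so q_4 = (0.2956, -0.2566, 0.6960, 0.5287, -0.2878).
Qᵀb = (-2.5820, -3.4190, 1.4450, 5.1521).
Back-substitute: x_4 = 5.1521/2.3368 = 2.2048.
x_3 = (1.4450 + 2.0183·2.2048)/5.8778 = 1.0029.
x_2 = (-3.4190 − 2.0941·1.0029 − 2.8634·2.2048)/3.1198 = -3.7926.
x_1 = (-2.5820 − 2.0656·(-3.7926) + 0.2582·1.0029 − 0.5164·2.2048)/3.8730 = 1.1290.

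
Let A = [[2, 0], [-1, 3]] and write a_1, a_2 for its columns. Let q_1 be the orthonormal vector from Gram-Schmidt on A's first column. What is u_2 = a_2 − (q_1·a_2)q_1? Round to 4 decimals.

q_1 = a_1/‖a_1‖ = (2, -1)/2.2361 = (0.8944, -0.4472).
r_{12} = q_1·a_2 = -1.3416.
u_2 = a_2 + 1.3416·q_1 = (1.2000, 2.4000).

u_2 = (1.2000, 2.4000)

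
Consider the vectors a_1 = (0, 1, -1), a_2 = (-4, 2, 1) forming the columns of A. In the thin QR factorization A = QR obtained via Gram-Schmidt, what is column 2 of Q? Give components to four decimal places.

a_1 = (0, 1, -1); ‖a_1‖ = 1.4142, so q_1 = (0.0000, 0.7071, -0.7071).
q_1·a_2 = 0.0000·(-4) + 0.7071·2 + (-0.7071)·1 = 0.7071.
u_2 = a_2 − 0.7071·q_1 = (-4.0000, 1.5000, 1.5000).
‖u_2‖ = 4.5277, so q_2 = (-0.8835, 0.3313, 0.3313).

q_2 = (-0.8835, 0.3313, 0.3313)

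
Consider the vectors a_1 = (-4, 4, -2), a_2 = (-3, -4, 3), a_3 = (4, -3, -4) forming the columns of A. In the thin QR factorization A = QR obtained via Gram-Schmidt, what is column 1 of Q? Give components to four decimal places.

e_1 = a_1/‖a_1‖ = (-4, 4, -2)/6.0000 = (-0.6667, 0.6667, -0.3333).

e_1 = (-0.6667, 0.6667, -0.3333)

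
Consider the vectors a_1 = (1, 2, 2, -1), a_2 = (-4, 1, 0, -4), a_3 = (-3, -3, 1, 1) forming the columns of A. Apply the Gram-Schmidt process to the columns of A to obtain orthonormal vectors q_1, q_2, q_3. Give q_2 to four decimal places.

a_1 = (1, 2, 2, -1); ‖a_1‖ = 3.1623, so q_1 = (0.3162, 0.6325, 0.6325, -0.3162).
q_1·a_2 = 0.3162·(-4) + 0.6325·1 + 0.6325·0 + (-0.3162)·(-4) = 0.6325.
u_2 = a_2 − 0.6325·q_1 = (-4.2000, 0.6000, -0.4000, -3.8000).
‖u_2‖ = 5.7096, so q_2 = (-0.7356, 0.1051, -0.0701, -0.6655).

q_2 = (-0.7356, 0.1051, -0.0701, -0.6655)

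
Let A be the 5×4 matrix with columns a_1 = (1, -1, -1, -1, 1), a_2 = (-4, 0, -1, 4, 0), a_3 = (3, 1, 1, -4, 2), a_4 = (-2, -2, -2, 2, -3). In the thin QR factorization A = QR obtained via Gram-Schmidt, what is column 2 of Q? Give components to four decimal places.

q_1 = a_1/‖a_1‖ = (1, -1, -1, -1, 1)/2.2361 = (0.4472, -0.4472, -0.4472, -0.4472, 0.4472).
r_{12} = q_1·a_2 = -3.1305.
u_2 = a_2 + 3.1305·q_1 = (-2.6000, -1.4000, -2.4000, 2.6000, 1.4000).
‖u_2‖ = 4.8166, so q_2 = (-0.5398, -0.2907, -0.4983, 0.5398, 0.2907).

q_2 = (-0.5398, -0.2907, -0.4983, 0.5398, 0.2907)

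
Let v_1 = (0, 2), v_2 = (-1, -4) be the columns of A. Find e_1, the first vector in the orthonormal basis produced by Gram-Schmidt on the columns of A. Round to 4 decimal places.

e_1 = (0.0000, 1.0000)

v_1 = (0, 2); ‖v_1‖ = 2.0000, so e_1 = (0.0000, 1.0000).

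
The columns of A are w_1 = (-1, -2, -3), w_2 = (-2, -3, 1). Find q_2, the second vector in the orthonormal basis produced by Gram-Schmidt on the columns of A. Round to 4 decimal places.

q_1 = w_1/‖w_1‖ = (-1, -2, -3)/3.7417 = (-0.2673, -0.5345, -0.8018).
r_{12} = q_1·w_2 = 1.3363.
u_2 = w_2 − 1.3363·q_1 = (-1.6429, -2.2857, 2.0714).
‖u_2‖ = 3.4949, so q_2 = (-0.4701, -0.6540, 0.5927).

q_2 = (-0.4701, -0.6540, 0.5927)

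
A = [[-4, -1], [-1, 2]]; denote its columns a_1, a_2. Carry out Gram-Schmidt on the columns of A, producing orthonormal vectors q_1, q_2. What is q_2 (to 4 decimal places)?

q_2 = (-0.2425, 0.9701)

a_1 = (-4, -1); ‖a_1‖ = 4.1231, so q_1 = (-0.9701, -0.2425).
q_1·a_2 = (-0.9701)·(-1) + (-0.2425)·2 = 0.4851.
u_2 = a_2 − 0.4851·q_1 = (-0.5294, 2.1176).
‖u_2‖ = 2.1828, so q_2 = (-0.2425, 0.9701).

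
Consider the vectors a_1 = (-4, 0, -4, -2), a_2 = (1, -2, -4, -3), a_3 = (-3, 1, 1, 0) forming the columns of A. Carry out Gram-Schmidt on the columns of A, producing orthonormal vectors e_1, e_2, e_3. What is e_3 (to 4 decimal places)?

e_1 = a_1/‖a_1‖ = (-4, 0, -4, -2)/6.0000 = (-0.6667, 0.0000, -0.6667, -0.3333).
r_{12} = e_1·a_2 = 3.0000.
u_2 = a_2 − 3.0000·e_1 = (3.0000, -2.0000, -2.0000, -2.0000).
‖u_2‖ = 4.5826, so e_2 = (0.6547, -0.4364, -0.4364, -0.4364).
r_{13} = e_1·a_3 = 1.3333; r_{23} = e_2·a_3 = -2.8368.
u_3 = a_3 − 1.3333·e_1 + 2.8368·e_2 = (-0.2540, -0.2381, 0.6508, -0.7937).
‖u_3‖ = 1.0838, so e_3 = (-0.2343, -0.2197, 0.6005, -0.7323).

e_3 = (-0.2343, -0.2197, 0.6005, -0.7323)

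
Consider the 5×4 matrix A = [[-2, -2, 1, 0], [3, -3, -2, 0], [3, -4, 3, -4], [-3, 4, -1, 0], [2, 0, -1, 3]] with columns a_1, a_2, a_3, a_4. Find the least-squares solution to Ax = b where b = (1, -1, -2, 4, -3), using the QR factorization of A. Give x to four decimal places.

a_1 = (-2, 3, 3, -3, 2); ‖a_1‖ = 5.9161, so q_1 = (-0.3381, 0.5071, 0.5071, -0.5071, 0.3381).
q_1·a_2 = (-0.3381)·(-2) + 0.5071·(-3) + 0.5071·(-4) + (-0.5071)·4 + 0.3381·0 = -4.9019.
u_2 = a_2 + 4.9019·q_1 = (-3.6571, -0.5143, -1.5143, 1.5143, 1.6571).
‖u_2‖ = 4.5795, so q_2 = (-0.7986, -0.1123, -0.3307, 0.3307, 0.3619).
q_1·a_3 = (-0.3381)·1 + 0.5071·(-2) + 0.5071·3 + (-0.5071)·(-1) + 0.3381·(-1) = 0.3381; q_2·a_3 = (-0.7986)·1 + (-0.1123)·(-2) + (-0.3307)·3 + 0.3307·(-1) + 0.3619·(-1) = -2.2585.
u_3 = a_3 − 0.3381·q_1 + 2.2585·q_2 = (-0.6894, -2.4251, 2.0817, -0.0817, -0.2970).
‖u_3‖ = 3.2840, so q_3 = (-0.2099, -0.7384, 0.6339, -0.0249, -0.0904).
q_1·a_4 = (-0.3381)·0 + 0.5071·0 + 0.5071·(-4) + (-0.5071)·0 + 0.3381·3 = -1.0142; q_2·a_4 = (-0.7986)·0 + (-0.1123)·0 + (-0.3307)·(-4) + 0.3307·0 + 0.3619·3 = 2.4083; q_3·a_4 = (-0.2099)·0 + (-0.7384)·0 + 0.6339·(-4) + (-0.0249)·0 + (-0.0904)·3 = -2.8069.
u_4 = a_4 + 1.0142·q_1 − 2.4083·q_2 + 2.8069·q_3 = (0.9912, -1.2880, -0.9101, -1.3805, 2.2175).
‖u_4‖ = 3.2082, so q_4 = (0.3089, -0.4015, -0.2837, -0.4303, 0.6912).
Qᵀb = (-4.9019, 0.2121, -0.5675, -2.5170).
Back-substitute: x_4 = -2.5170/3.2082 = -0.7846.
x_3 = (-0.5675 + 2.8069·(-0.7846))/3.2840 = -0.8434.
x_2 = (0.2121 + 2.2585·(-0.8434) − 2.4083·(-0.7846))/4.5795 = 0.0430.
x_1 = (-4.9019 + 4.9019·0.0430 − 0.3381·(-0.8434) + 1.0142·(-0.7846))/5.9161 = -0.8793.

x = (-0.8793, 0.0430, -0.8434, -0.7846)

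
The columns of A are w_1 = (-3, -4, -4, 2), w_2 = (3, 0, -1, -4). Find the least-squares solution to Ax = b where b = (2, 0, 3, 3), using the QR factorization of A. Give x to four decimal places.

x = (-0.4286, -0.5604)

w_1 = (-3, -4, -4, 2); ‖w_1‖ = 6.7082, so q_1 = (-0.4472, -0.5963, -0.5963, 0.2981).
q_1·w_2 = (-0.4472)·3 + (-0.5963)·0 + (-0.5963)·(-1) + 0.2981·(-4) = -1.9379.
u_2 = w_2 + 1.9379·q_1 = (2.1333, -1.1556, -2.1556, -3.4222).
‖u_2‖ = 4.7164, so q_2 = (0.4523, -0.2450, -0.4570, -0.7256).
Qᵀb = (-1.7889, -2.6433).
Back-substitute: x_2 = -2.6433/4.7164 = -0.5604.
x_1 = (-1.7889 + 1.9379·(-0.5604))/6.7082 = -0.4286.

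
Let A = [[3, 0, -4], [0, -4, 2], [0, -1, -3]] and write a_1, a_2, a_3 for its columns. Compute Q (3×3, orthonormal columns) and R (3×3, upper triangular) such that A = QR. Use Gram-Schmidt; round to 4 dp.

Q = [[1.0000, 0.0000, 0.0000], [0.0000, -0.9701, 0.2425], [0.0000, -0.2425, -0.9701]], R = [[3.0000, 0.0000, -4.0000], [0.0000, 4.1231, -1.2127], [0.0000, 0.0000, 3.3955]]

a_1 = (3, 0, 0); ‖a_1‖ = 3.0000, so e_1 = (1.0000, 0.0000, 0.0000).
e_1·a_2 = 1.0000·0 + 0.0000·(-4) + 0.0000·(-1) = 0.0000.
u_2 = a_2 + 0.0000·e_1 = (0.0000, -4.0000, -1.0000).
‖u_2‖ = 4.1231, so e_2 = (0.0000, -0.9701, -0.2425).
e_1·a_3 = 1.0000·(-4) + 0.0000·2 + 0.0000·(-3) = -4.0000; e_2·a_3 = 0.0000·(-4) + (-0.9701)·2 + (-0.2425)·(-3) = -1.2127.
u_3 = a_3 + 4.0000·e_1 + 1.2127·e_2 = (0.0000, 0.8235, -3.2941).
‖u_3‖ = 3.3955, so e_3 = (0.0000, 0.2425, -0.9701).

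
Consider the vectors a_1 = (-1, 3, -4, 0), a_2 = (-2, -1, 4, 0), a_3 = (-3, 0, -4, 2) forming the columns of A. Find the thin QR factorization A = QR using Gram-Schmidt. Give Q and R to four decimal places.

q_1 = a_1/‖a_1‖ = (-1, 3, -4, 0)/5.0990 = (-0.1961, 0.5883, -0.7845, 0.0000).
r_{12} = q_1·a_2 = -3.3340.
u_2 = a_2 + 3.3340·q_1 = (-2.6538, 0.9615, 1.3846, 0.0000).
‖u_2‖ = 3.1440, so q_2 = (-0.8441, 0.3058, 0.4404, 0.0000).
r_{13} = q_1·a_3 = 3.7262; r_{23} = q_2·a_3 = 0.7707.
u_3 = a_3 − 3.7262·q_1 − 0.7707·q_2 = (-1.6187, -2.4280, -1.4163, 2.0000).
‖u_3‖ = 3.8107, so q_3 = (-0.4248, -0.6372, -0.3717, 0.5248).

Q = [[-0.1961, -0.8441, -0.4248], [0.5883, 0.3058, -0.6372], [-0.7845, 0.4404, -0.3717], [0.0000, 0.0000, 0.5248]], R = [[5.0990, -3.3340, 3.7262], [0.0000, 3.1440, 0.7707], [0.0000, 0.0000, 3.8107]]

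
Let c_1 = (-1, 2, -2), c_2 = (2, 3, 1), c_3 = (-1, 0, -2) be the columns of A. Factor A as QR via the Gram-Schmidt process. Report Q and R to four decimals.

c_1 = (-1, 2, -2); ‖c_1‖ = 3.0000, so q_1 = (-0.3333, 0.6667, -0.6667).
q_1·c_2 = (-0.3333)·2 + 0.6667·3 + (-0.6667)·1 = 0.6667.
u_2 = c_2 − 0.6667·q_1 = (2.2222, 2.5556, 1.4444).
‖u_2‖ = 3.6818, so q_2 = (0.6036, 0.6941, 0.3923).
q_1·c_3 = (-0.3333)·(-1) + 0.6667·0 + (-0.6667)·(-2) = 1.6667; q_2·c_3 = 0.6036·(-1) + 0.6941·0 + 0.3923·(-2) = -1.3882.
u_3 = c_3 − 1.6667·q_1 + 1.3882·q_2 = (0.3934, -0.1475, -0.3443).
‖u_3‖ = 0.5432, so q_3 = (0.7243, -0.2716, -0.6338).

Q = [[-0.3333, 0.6036, 0.7243], [0.6667, 0.6941, -0.2716], [-0.6667, 0.3923, -0.6338]], R = [[3.0000, 0.6667, 1.6667], [0.0000, 3.6818, -1.3882], [0.0000, 0.0000, 0.5432]]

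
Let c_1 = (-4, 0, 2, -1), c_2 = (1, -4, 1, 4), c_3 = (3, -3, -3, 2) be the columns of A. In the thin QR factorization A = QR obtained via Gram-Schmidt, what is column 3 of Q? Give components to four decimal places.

e_3 = (-0.3145, -0.5184, -0.7545, -0.2511)

c_1 = (-4, 0, 2, -1); ‖c_1‖ = 4.5826, so e_1 = (-0.8729, 0.0000, 0.4364, -0.2182).
e_1·c_2 = (-0.8729)·1 + 0.0000·(-4) + 0.4364·1 + (-0.2182)·4 = -1.3093.
u_2 = c_2 + 1.3093·e_1 = (-0.1429, -4.0000, 1.5714, 3.7143).
‖u_2‖ = 5.6821, so e_2 = (-0.0251, -0.7040, 0.2766, 0.6537).
e_1·c_3 = (-0.8729)·3 + 0.0000·(-3) + 0.4364·(-3) + (-0.2182)·2 = -4.3644; e_2·c_3 = (-0.0251)·3 + (-0.7040)·(-3) + 0.2766·(-3) + 0.6537·2 = 2.5142.
u_3 = c_3 + 4.3644·e_1 − 2.5142·e_2 = (-0.7463, -1.2301, -1.7906, -0.5959).
‖u_3‖ = 2.3730, so e_3 = (-0.3145, -0.5184, -0.7545, -0.2511).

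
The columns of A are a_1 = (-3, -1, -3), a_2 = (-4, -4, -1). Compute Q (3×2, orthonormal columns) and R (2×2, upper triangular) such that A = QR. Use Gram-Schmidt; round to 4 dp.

Q = [[-0.6882, -0.2673], [-0.2294, -0.8018], [-0.6882, 0.5345]], R = [[4.3589, 4.3589], [0.0000, 3.7417]]

e_1 = a_1/‖a_1‖ = (-3, -1, -3)/4.3589 = (-0.6882, -0.2294, -0.6882).
r_{12} = e_1·a_2 = 4.3589.
u_2 = a_2 − 4.3589·e_1 = (-1.0000, -3.0000, 2.0000).
‖u_2‖ = 3.7417, so e_2 = (-0.2673, -0.8018, 0.5345).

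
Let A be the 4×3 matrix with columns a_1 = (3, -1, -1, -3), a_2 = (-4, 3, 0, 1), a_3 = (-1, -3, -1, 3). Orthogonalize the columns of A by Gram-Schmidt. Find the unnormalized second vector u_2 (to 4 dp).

q_1 = a_1/‖a_1‖ = (3, -1, -1, -3)/4.4721 = (0.6708, -0.2236, -0.2236, -0.6708).
r_{12} = q_1·a_2 = -4.0249.
u_2 = a_2 + 4.0249·q_1 = (-1.3000, 2.1000, -0.9000, -1.7000).

u_2 = (-1.3000, 2.1000, -0.9000, -1.7000)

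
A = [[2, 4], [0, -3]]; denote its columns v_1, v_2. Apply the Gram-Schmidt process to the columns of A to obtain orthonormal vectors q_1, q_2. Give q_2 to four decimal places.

q_1 = v_1/‖v_1‖ = (2, 0)/2.0000 = (1.0000, 0.0000).
r_{12} = q_1·v_2 = 4.0000.
u_2 = v_2 − 4.0000·q_1 = (0.0000, -3.0000).
‖u_2‖ = 3.0000, so q_2 = (0.0000, -1.0000).

q_2 = (0.0000, -1.0000)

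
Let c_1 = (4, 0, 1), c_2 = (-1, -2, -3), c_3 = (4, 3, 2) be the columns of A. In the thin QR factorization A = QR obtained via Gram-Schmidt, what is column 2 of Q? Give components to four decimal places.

e_2 = (0.1941, -0.5998, -0.7762)

e_1 = c_1/‖c_1‖ = (4, 0, 1)/4.1231 = (0.9701, 0.0000, 0.2425).
r_{12} = e_1·c_2 = -1.6977.
u_2 = c_2 + 1.6977·e_1 = (0.6471, -2.0000, -2.5882).
‖u_2‖ = 3.3343, so e_2 = (0.1941, -0.5998, -0.7762).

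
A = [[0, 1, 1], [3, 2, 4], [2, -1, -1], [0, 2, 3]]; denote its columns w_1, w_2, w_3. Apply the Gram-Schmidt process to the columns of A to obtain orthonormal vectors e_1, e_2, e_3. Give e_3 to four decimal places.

w_1 = (0, 3, 2, 0); ‖w_1‖ = 3.6056, so e_1 = (0.0000, 0.8321, 0.5547, 0.0000).
e_1·w_2 = 0.0000·1 + 0.8321·2 + 0.5547·(-1) + 0.0000·2 = 1.1094.
u_2 = w_2 − 1.1094·e_1 = (1.0000, 1.0769, -1.6154, 2.0000).
‖u_2‖ = 2.9613, so e_2 = (0.3377, 0.3637, -0.5455, 0.6754).
e_1·w_3 = 0.0000·1 + 0.8321·4 + 0.5547·(-1) + 0.0000·3 = 2.7735; e_2·w_3 = 0.3377·1 + 0.3637·4 + (-0.5455)·(-1) + 0.6754·3 = 4.3640.
u_3 = w_3 − 2.7735·e_1 − 4.3640·e_2 = (-0.4737, 0.1053, -0.1579, 0.0526).
‖u_3‖ = 0.5130, so e_3 = (-0.9234, 0.2052, -0.3078, 0.1026).

e_3 = (-0.9234, 0.2052, -0.3078, 0.1026)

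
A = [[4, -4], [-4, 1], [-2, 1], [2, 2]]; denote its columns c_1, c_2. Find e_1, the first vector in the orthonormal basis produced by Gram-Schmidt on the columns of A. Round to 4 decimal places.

e_1 = c_1/‖c_1‖ = (4, -4, -2, 2)/6.3246 = (0.6325, -0.6325, -0.3162, 0.3162).

e_1 = (0.6325, -0.6325, -0.3162, 0.3162)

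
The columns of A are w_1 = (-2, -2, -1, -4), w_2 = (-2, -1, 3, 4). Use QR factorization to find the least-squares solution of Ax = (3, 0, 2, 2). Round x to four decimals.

x = (-0.6472, -0.0138)

w_1 = (-2, -2, -1, -4); ‖w_1‖ = 5.0000, so q_1 = (-0.4000, -0.4000, -0.2000, -0.8000).
q_1·w_2 = (-0.4000)·(-2) + (-0.4000)·(-1) + (-0.2000)·3 + (-0.8000)·4 = -2.6000.
u_2 = w_2 + 2.6000·q_1 = (-3.0400, -2.0400, 2.4800, 1.9200).
‖u_2‖ = 4.8208, so q_2 = (-0.6306, -0.4232, 0.5144, 0.3983).
Qᵀb = (-3.2000, -0.0664).
Back-substitute: x_2 = -0.0664/4.8208 = -0.0138.
x_1 = (-3.2000 + 2.6000·(-0.0138))/5.0000 = -0.6472.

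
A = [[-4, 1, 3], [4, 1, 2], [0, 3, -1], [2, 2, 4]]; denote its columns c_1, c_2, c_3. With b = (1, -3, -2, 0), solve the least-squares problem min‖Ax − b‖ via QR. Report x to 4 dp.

e_1 = c_1/‖c_1‖ = (-4, 4, 0, 2)/6.0000 = (-0.6667, 0.6667, 0.0000, 0.3333).
r_{12} = e_1·c_2 = 0.6667.
u_2 = c_2 − 0.6667·e_1 = (1.4444, 0.5556, 3.0000, 1.7778).
‖u_2‖ = 3.8152, so e_2 = (0.3786, 0.1456, 0.7863, 0.4660).
r_{13} = e_1·c_3 = 0.6667; r_{23} = e_2·c_3 = 2.5046.
u_3 = c_3 − 0.6667·e_1 − 2.5046·e_2 = (2.4962, 1.1908, -2.9695, 2.6107).
‖u_3‖ = 4.8252, so e_3 = (0.5173, 0.2468, -0.6154, 0.5411).
Qᵀb = (-2.6667, -1.6309, 1.0078).
Back-substitute: x_3 = 1.0078/4.8252 = 0.2089.
x_2 = (-1.6309 − 2.5046·0.2089)/3.8152 = -0.5646.
x_1 = (-2.6667 − 0.6667·(-0.5646) − 0.6667·0.2089)/6.0000 = -0.4049.

x = (-0.4049, -0.5646, 0.2089)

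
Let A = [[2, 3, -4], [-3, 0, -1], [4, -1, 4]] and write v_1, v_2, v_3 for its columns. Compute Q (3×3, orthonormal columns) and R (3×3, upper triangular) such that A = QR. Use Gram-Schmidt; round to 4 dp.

Q = [[0.3714, 0.9114, 0.1774], [-0.5571, 0.0659, 0.8278], [0.7428, -0.4063, 0.5322]], R = [[5.3852, 0.3714, 2.0426], [0.0000, 3.1404, -5.3365], [0.0000, 0.0000, 0.5913]]

q_1 = v_1/‖v_1‖ = (2, -3, 4)/5.3852 = (0.3714, -0.5571, 0.7428).
r_{12} = q_1·v_2 = 0.3714.
u_2 = v_2 − 0.3714·q_1 = (2.8621, 0.2069, -1.2759).
‖u_2‖ = 3.1404, so q_2 = (0.9114, 0.0659, -0.4063).
r_{13} = q_1·v_3 = 2.0426; r_{23} = q_2·v_3 = -5.3365.
u_3 = v_3 − 2.0426·q_1 + 5.3365·q_2 = (0.1049, 0.4895, 0.3147).
‖u_3‖ = 0.5913, so q_3 = (0.1774, 0.8278, 0.5322).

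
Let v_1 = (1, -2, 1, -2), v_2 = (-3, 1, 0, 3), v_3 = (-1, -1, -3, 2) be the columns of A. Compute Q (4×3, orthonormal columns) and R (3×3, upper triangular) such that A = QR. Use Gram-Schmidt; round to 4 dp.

e_1 = v_1/‖v_1‖ = (1, -2, 1, -2)/3.1623 = (0.3162, -0.6325, 0.3162, -0.6325).
r_{12} = e_1·v_2 = -3.4785.
u_2 = v_2 + 3.4785·e_1 = (-1.9000, -1.2000, 1.1000, 0.8000).
‖u_2‖ = 2.6268, so e_2 = (-0.7233, -0.4568, 0.4188, 0.3046).
r_{13} = e_1·v_3 = -1.8974; r_{23} = e_2·v_3 = 0.5330.
u_3 = v_3 + 1.8974·e_1 − 0.5330·e_2 = (-0.0145, -1.9565, -2.6232, 0.6377).
‖u_3‖ = 3.3341, so e_3 = (-0.0043, -0.5868, -0.7868, 0.1913).

Q = [[0.3162, -0.7233, -0.0043], [-0.6325, -0.4568, -0.5868], [0.3162, 0.4188, -0.7868], [-0.6325, 0.3046, 0.1913]], R = [[3.1623, -3.4785, -1.8974], [0.0000, 2.6268, 0.5330], [0.0000, 0.0000, 3.3341]]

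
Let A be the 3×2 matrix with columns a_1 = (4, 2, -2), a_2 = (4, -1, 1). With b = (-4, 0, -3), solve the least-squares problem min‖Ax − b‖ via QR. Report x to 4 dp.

a_1 = (4, 2, -2); ‖a_1‖ = 4.8990, so q_1 = (0.8165, 0.4082, -0.4082).
q_1·a_2 = 0.8165·4 + 0.4082·(-1) + (-0.4082)·1 = 2.4495.
u_2 = a_2 − 2.4495·q_1 = (2.0000, -2.0000, 2.0000).
‖u_2‖ = 3.4641, so q_2 = (0.5774, -0.5774, 0.5774).
Qᵀb = (-2.0412, -4.0415).
Back-substitute: x_2 = -4.0415/3.4641 = -1.1667.
x_1 = (-2.0412 − 2.4495·(-1.1667))/4.8990 = 0.1667.

x = (0.1667, -1.1667)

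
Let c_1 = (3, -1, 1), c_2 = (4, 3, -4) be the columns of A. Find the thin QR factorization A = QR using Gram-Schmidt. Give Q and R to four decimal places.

Q = [[0.9045, 0.4236], [-0.3015, 0.5551], [0.3015, -0.7158]], R = [[3.3166, 1.5076], [0.0000, 6.2231]]

q_1 = c_1/‖c_1‖ = (3, -1, 1)/3.3166 = (0.9045, -0.3015, 0.3015).
r_{12} = q_1·c_2 = 1.5076.
u_2 = c_2 − 1.5076·q_1 = (2.6364, 3.4545, -4.4545).
‖u_2‖ = 6.2231, so q_2 = (0.4236, 0.5551, -0.7158).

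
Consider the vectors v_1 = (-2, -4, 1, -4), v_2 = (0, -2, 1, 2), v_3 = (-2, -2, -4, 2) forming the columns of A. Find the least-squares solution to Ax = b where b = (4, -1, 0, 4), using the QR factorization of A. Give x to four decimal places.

x = (-0.5735, 1.2206, -0.1029)

v_1 = (-2, -4, 1, -4); ‖v_1‖ = 6.0828, so q_1 = (-0.3288, -0.6576, 0.1644, -0.6576).
q_1·v_2 = (-0.3288)·0 + (-0.6576)·(-2) + 0.1644·1 + (-0.6576)·2 = 0.1644.
u_2 = v_2 − 0.1644·q_1 = (0.0541, -1.8919, 0.9730, 2.1081).
‖u_2‖ = 2.9955, so q_2 = (0.0180, -0.6316, 0.3248, 0.7038).
q_1·v_3 = (-0.3288)·(-2) + (-0.6576)·(-2) + 0.1644·(-4) + (-0.6576)·2 = 0.0000; q_2·v_3 = 0.0180·(-2) + (-0.6316)·(-2) + 0.3248·(-4) + 0.7038·2 = 1.3353.
u_3 = v_3 + 0.0000·q_1 − 1.3353·q_2 = (-2.0241, -1.1566, -4.4337, 1.0602).
‖u_3‖ = 5.1202, so q_3 = (-0.3953, -0.2259, -0.8659, 0.2071).
Qᵀb = (-3.2880, 3.5188, -0.5271).
Back-substitute: x_3 = -0.5271/5.1202 = -0.1029.
x_2 = (3.5188 − 1.3353·(-0.1029))/2.9955 = 1.2206.
x_1 = (-3.2880 − 0.1644·1.2206 + 0.0000·(-0.1029))/6.0828 = -0.5735.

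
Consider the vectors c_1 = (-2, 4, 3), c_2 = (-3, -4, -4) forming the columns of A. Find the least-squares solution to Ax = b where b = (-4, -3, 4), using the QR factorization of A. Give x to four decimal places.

x = (0.7149, 0.5787)

c_1 = (-2, 4, 3); ‖c_1‖ = 5.3852, so q_1 = (-0.3714, 0.7428, 0.5571).
q_1·c_2 = (-0.3714)·(-3) + 0.7428·(-4) + 0.5571·(-4) = -4.0853.
u_2 = c_2 + 4.0853·q_1 = (-4.5172, -0.9655, -1.7241).
‖u_2‖ = 4.9306, so q_2 = (-0.9162, -0.1958, -0.3497).
Qᵀb = (1.4856, 2.8534).
Back-substitute: x_2 = 2.8534/4.9306 = 0.5787.
x_1 = (1.4856 + 4.0853·0.5787)/5.3852 = 0.7149.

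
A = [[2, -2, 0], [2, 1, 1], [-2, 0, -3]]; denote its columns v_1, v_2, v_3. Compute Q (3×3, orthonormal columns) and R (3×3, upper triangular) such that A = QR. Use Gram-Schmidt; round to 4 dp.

v_1 = (2, 2, -2); ‖v_1‖ = 3.4641, so q_1 = (0.5774, 0.5774, -0.5774).
q_1·v_2 = 0.5774·(-2) + 0.5774·1 + (-0.5774)·0 = -0.5774.
u_2 = v_2 + 0.5774·q_1 = (-1.6667, 1.3333, -0.3333).
‖u_2‖ = 2.1602, so q_2 = (-0.7715, 0.6172, -0.1543).
q_1·v_3 = 0.5774·0 + 0.5774·1 + (-0.5774)·(-3) = 2.3094; q_2·v_3 = (-0.7715)·0 + 0.6172·1 + (-0.1543)·(-3) = 1.0801.
u_3 = v_3 − 2.3094·q_1 − 1.0801·q_2 = (-0.5000, -1.0000, -1.5000).
‖u_3‖ = 1.8708, so q_3 = (-0.2673, -0.5345, -0.8018).

Q = [[0.5774, -0.7715, -0.2673], [0.5774, 0.6172, -0.5345], [-0.5774, -0.1543, -0.8018]], R = [[3.4641, -0.5774, 2.3094], [0.0000, 2.1602, 1.0801], [0.0000, 0.0000, 1.8708]]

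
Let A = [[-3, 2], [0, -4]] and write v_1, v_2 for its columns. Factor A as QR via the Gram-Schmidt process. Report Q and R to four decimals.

v_1 = (-3, 0); ‖v_1‖ = 3.0000, so e_1 = (-1.0000, 0.0000).
e_1·v_2 = (-1.0000)·2 + 0.0000·(-4) = -2.0000.
u_2 = v_2 + 2.0000·e_1 = (0.0000, -4.0000).
‖u_2‖ = 4.0000, so e_2 = (0.0000, -1.0000).

Q = [[-1.0000, 0.0000], [0.0000, -1.0000]], R = [[3.0000, -2.0000], [0.0000, 4.0000]]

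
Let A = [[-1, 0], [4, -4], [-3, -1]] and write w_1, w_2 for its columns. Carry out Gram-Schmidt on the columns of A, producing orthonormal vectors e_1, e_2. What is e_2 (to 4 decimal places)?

w_1 = (-1, 4, -3); ‖w_1‖ = 5.0990, so e_1 = (-0.1961, 0.7845, -0.5883).
e_1·w_2 = (-0.1961)·0 + 0.7845·(-4) + (-0.5883)·(-1) = -2.5495.
u_2 = w_2 + 2.5495·e_1 = (-0.5000, -2.0000, -2.5000).
‖u_2‖ = 3.2404, so e_2 = (-0.1543, -0.6172, -0.7715).

e_2 = (-0.1543, -0.6172, -0.7715)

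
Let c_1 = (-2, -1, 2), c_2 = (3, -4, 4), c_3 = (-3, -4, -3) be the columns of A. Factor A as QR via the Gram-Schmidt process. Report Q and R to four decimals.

c_1 = (-2, -1, 2); ‖c_1‖ = 3.0000, so q_1 = (-0.6667, -0.3333, 0.6667).
q_1·c_2 = (-0.6667)·3 + (-0.3333)·(-4) + 0.6667·4 = 2.0000.
u_2 = c_2 − 2.0000·q_1 = (4.3333, -3.3333, 2.6667).
‖u_2‖ = 6.0828, so q_2 = (0.7124, -0.5480, 0.4384).
q_1·c_3 = (-0.6667)·(-3) + (-0.3333)·(-4) + 0.6667·(-3) = 1.3333; q_2·c_3 = 0.7124·(-3) + (-0.5480)·(-4) + 0.4384·(-3) = -1.2604.
u_3 = c_3 − 1.3333·q_1 + 1.2604·q_2 = (-1.2132, -4.2462, -3.3363).
‖u_3‖ = 5.5348, so q_3 = (-0.2192, -0.7672, -0.6028).

Q = [[-0.6667, 0.7124, -0.2192], [-0.3333, -0.5480, -0.7672], [0.6667, 0.4384, -0.6028]], R = [[3.0000, 2.0000, 1.3333], [0.0000, 6.0828, -1.2604], [0.0000, 0.0000, 5.5348]]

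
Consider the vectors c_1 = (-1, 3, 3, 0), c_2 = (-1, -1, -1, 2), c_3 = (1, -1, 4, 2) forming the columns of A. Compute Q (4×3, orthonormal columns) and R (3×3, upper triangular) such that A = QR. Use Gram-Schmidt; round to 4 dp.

Q = [[-0.2294, -0.5298, 0.4471], [0.6882, -0.0883, -0.5172], [0.6882, -0.0883, 0.6662], [0.0000, 0.8389, 0.2980]], R = [[4.3589, -1.1471, 1.8353], [0.0000, 2.3842, 0.8830], [0.0000, 0.0000, 4.2251]]

c_1 = (-1, 3, 3, 0); ‖c_1‖ = 4.3589, so e_1 = (-0.2294, 0.6882, 0.6882, 0.0000).
e_1·c_2 = (-0.2294)·(-1) + 0.6882·(-1) + 0.6882·(-1) + 0.0000·2 = -1.1471.
u_2 = c_2 + 1.1471·e_1 = (-1.2632, -0.2105, -0.2105, 2.0000).
‖u_2‖ = 2.3842, so e_2 = (-0.5298, -0.0883, -0.0883, 0.8389).
e_1·c_3 = (-0.2294)·1 + 0.6882·(-1) + 0.6882·4 + 0.0000·2 = 1.8353; e_2·c_3 = (-0.5298)·1 + (-0.0883)·(-1) + (-0.0883)·4 + 0.8389·2 = 0.8830.
u_3 = c_3 − 1.8353·e_1 − 0.8830·e_2 = (1.8889, -2.1852, 2.8148, 1.2593).
‖u_3‖ = 4.2251, so e_3 = (0.4471, -0.5172, 0.6662, 0.2980).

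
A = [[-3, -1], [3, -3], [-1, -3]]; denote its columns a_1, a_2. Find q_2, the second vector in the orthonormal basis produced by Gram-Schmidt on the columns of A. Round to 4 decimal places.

a_1 = (-3, 3, -1); ‖a_1‖ = 4.3589, so q_1 = (-0.6882, 0.6882, -0.2294).
q_1·a_2 = (-0.6882)·(-1) + 0.6882·(-3) + (-0.2294)·(-3) = -0.6882.
u_2 = a_2 + 0.6882·q_1 = (-1.4737, -2.5263, -3.1579).
‖u_2‖ = 4.3042, so q_2 = (-0.3424, -0.5869, -0.7337).

q_2 = (-0.3424, -0.5869, -0.7337)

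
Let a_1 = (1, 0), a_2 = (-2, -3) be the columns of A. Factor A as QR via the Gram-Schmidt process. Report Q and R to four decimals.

a_1 = (1, 0); ‖a_1‖ = 1.0000, so q_1 = (1.0000, 0.0000).
q_1·a_2 = 1.0000·(-2) + 0.0000·(-3) = -2.0000.
u_2 = a_2 + 2.0000·q_1 = (0.0000, -3.0000).
‖u_2‖ = 3.0000, so q_2 = (0.0000, -1.0000).

Q = [[1.0000, 0.0000], [0.0000, -1.0000]], R = [[1.0000, -2.0000], [0.0000, 3.0000]]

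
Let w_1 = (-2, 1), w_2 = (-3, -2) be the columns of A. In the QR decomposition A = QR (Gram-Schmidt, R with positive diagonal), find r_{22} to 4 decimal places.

r_{22} = 3.1305

e_1 = w_1/‖w_1‖ = (-2, 1)/2.2361 = (-0.8944, 0.4472).
r_{12} = e_1·w_2 = 1.7889.
u_2 = w_2 − 1.7889·e_1 = (-1.4000, -2.8000).
r_{22} = ‖u_2‖ = 3.1305.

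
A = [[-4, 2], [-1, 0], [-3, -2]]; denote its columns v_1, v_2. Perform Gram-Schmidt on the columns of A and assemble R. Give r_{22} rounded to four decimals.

e_1 = v_1/‖v_1‖ = (-4, -1, -3)/5.0990 = (-0.7845, -0.1961, -0.5883).
r_{12} = e_1·v_2 = -0.3922.
u_2 = v_2 + 0.3922·e_1 = (1.6923, -0.0769, -2.2308).
r_{22} = ‖u_2‖ = 2.8011.

r_{22} = 2.8011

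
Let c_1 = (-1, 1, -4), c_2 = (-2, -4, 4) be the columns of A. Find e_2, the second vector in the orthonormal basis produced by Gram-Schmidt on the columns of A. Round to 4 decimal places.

e_1 = c_1/‖c_1‖ = (-1, 1, -4)/4.2426 = (-0.2357, 0.2357, -0.9428).
r_{12} = e_1·c_2 = -4.2426.
u_2 = c_2 + 4.2426·e_1 = (-3.0000, -3.0000, 0.0000).
‖u_2‖ = 4.2426, so e_2 = (-0.7071, -0.7071, 0.0000).

e_2 = (-0.7071, -0.7071, 0.0000)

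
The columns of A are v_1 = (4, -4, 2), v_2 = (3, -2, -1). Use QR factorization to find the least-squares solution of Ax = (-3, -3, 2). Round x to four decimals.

x = (0.8111, -1.4000)

e_1 = v_1/‖v_1‖ = (4, -4, 2)/6.0000 = (0.6667, -0.6667, 0.3333).
r_{12} = e_1·v_2 = 3.0000.
u_2 = v_2 − 3.0000·e_1 = (1.0000, 0.0000, -2.0000).
‖u_2‖ = 2.2361, so e_2 = (0.4472, 0.0000, -0.8944).
Qᵀb = (0.6667, -3.1305).
Back-substitute: x_2 = -3.1305/2.2361 = -1.4000.
x_1 = (0.6667 − 3.0000·(-1.4000))/6.0000 = 0.8111.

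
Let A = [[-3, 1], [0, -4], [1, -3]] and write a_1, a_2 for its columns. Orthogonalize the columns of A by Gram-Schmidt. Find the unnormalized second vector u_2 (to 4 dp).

a_1 = (-3, 0, 1); ‖a_1‖ = 3.1623, so q_1 = (-0.9487, 0.0000, 0.3162).
q_1·a_2 = (-0.9487)·1 + 0.0000·(-4) + 0.3162·(-3) = -1.8974.
u_2 = a_2 + 1.8974·q_1 = (-0.8000, -4.0000, -2.4000).

u_2 = (-0.8000, -4.0000, -2.4000)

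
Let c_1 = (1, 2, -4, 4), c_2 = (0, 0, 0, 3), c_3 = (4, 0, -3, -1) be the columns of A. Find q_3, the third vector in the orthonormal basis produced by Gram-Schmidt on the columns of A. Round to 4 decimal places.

q_3 = (0.9047, -0.4258, 0.0133, 0.0000)

c_1 = (1, 2, -4, 4); ‖c_1‖ = 6.0828, so q_1 = (0.1644, 0.3288, -0.6576, 0.6576).
q_1·c_2 = 0.1644·0 + 0.3288·0 + (-0.6576)·0 + 0.6576·3 = 1.9728.
u_2 = c_2 − 1.9728·q_1 = (-0.3243, -0.6486, 1.2973, 1.7027).
‖u_2‖ = 2.2601, so q_2 = (-0.1435, -0.2870, 0.5740, 0.7534).
q_1·c_3 = 0.1644·4 + 0.3288·0 + (-0.6576)·(-3) + 0.6576·(-1) = 1.9728; q_2·c_3 = (-0.1435)·4 + (-0.2870)·0 + 0.5740·(-3) + 0.7534·(-1) = -3.0494.
u_3 = c_3 − 1.9728·q_1 + 3.0494·q_2 = (3.2381, -1.5238, 0.0476, 0.0000).
‖u_3‖ = 3.5790, so q_3 = (0.9047, -0.4258, 0.0133, 0.0000).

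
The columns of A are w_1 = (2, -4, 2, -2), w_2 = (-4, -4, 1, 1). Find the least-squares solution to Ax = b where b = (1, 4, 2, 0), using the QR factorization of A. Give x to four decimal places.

w_1 = (2, -4, 2, -2); ‖w_1‖ = 5.2915, so q_1 = (0.3780, -0.7559, 0.3780, -0.3780).
q_1·w_2 = 0.3780·(-4) + (-0.7559)·(-4) + 0.3780·1 + (-0.3780)·1 = 1.5119.
u_2 = w_2 − 1.5119·q_1 = (-4.5714, -2.8571, 0.4286, 1.5714).
‖u_2‖ = 5.6315, so q_2 = (-0.8118, -0.5073, 0.0761, 0.2790).
Qᵀb = (-1.8898, -2.6889).
Back-substitute: x_2 = -2.6889/5.6315 = -0.4775.
x_1 = (-1.8898 − 1.5119·(-0.4775))/5.2915 = -0.2207.

x = (-0.2207, -0.4775)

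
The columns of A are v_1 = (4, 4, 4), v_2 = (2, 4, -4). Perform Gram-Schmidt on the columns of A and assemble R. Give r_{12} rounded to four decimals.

r_{12} = 1.1547

e_1 = v_1/‖v_1‖ = (4, 4, 4)/6.9282 = (0.5774, 0.5774, 0.5774).
r_{12} = e_1·v_2 = 1.1547.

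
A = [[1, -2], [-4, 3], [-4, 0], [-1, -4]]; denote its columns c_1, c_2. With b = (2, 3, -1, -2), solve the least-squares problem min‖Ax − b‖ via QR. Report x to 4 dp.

c_1 = (1, -4, -4, -1); ‖c_1‖ = 5.8310, so q_1 = (0.1715, -0.6860, -0.6860, -0.1715).
q_1·c_2 = 0.1715·(-2) + (-0.6860)·3 + (-0.6860)·0 + (-0.1715)·(-4) = -1.7150.
u_2 = c_2 + 1.7150·q_1 = (-1.7059, 1.8235, -1.1765, -4.2941).
‖u_2‖ = 5.1048, so q_2 = (-0.3342, 0.3572, -0.2305, -0.8412).
Qᵀb = (-0.6860, 2.3162).
Back-substitute: x_2 = 2.3162/5.1048 = 0.4537.
x_1 = (-0.6860 + 1.7150·0.4537)/5.8310 = 0.0158.

x = (0.0158, 0.4537)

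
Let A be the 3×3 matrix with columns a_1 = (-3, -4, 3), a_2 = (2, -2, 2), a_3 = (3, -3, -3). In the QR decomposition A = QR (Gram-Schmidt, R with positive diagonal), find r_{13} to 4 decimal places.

r_{13} = -1.0290

a_1 = (-3, -4, 3); ‖a_1‖ = 5.8310, so q_1 = (-0.5145, -0.6860, 0.5145).
r_{13} = q_1·a_3 = -1.0290.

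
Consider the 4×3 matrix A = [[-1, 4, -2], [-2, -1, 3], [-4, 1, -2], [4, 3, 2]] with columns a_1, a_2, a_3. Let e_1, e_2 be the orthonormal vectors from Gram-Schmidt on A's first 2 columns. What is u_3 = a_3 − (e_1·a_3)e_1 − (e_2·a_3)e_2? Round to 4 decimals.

u_3 = (-0.2451, 3.4164, -0.1360, 1.5109)

a_1 = (-1, -2, -4, 4); ‖a_1‖ = 6.0828, so e_1 = (-0.1644, -0.3288, -0.6576, 0.6576).
e_1·a_2 = (-0.1644)·4 + (-0.3288)·(-1) + (-0.6576)·1 + 0.6576·3 = 0.9864.
u_2 = a_2 − 0.9864·e_1 = (4.1622, -0.6757, 1.6486, 2.3514).
‖u_2‖ = 5.1017, so e_2 = (0.8158, -0.1324, 0.3232, 0.4609).
e_1·a_3 = (-0.1644)·(-2) + (-0.3288)·3 + (-0.6576)·(-2) + 0.6576·2 = 1.9728; e_2·a_3 = 0.8158·(-2) + (-0.1324)·3 + 0.3232·(-2) + 0.4609·2 = -1.7535.
u_3 = a_3 − 1.9728·e_1 + 1.7535·e_2 = (-0.2451, 3.4164, -0.1360, 1.5109).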